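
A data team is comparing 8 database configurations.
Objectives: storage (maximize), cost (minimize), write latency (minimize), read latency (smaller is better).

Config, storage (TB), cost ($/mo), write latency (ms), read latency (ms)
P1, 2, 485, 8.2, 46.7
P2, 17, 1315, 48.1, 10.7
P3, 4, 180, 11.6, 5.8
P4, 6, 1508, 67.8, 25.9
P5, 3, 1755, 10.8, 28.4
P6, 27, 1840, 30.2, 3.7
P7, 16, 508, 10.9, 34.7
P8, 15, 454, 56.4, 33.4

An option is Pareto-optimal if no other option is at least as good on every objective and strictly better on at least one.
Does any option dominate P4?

P2 vs P4: storage 17≥6, cost 1315≤1508, write latency 48.1≤67.8, read latency 10.7≤25.9 — P2 is at least as good on every objective and strictly better on at least one, so P2 dominates P4.

Yes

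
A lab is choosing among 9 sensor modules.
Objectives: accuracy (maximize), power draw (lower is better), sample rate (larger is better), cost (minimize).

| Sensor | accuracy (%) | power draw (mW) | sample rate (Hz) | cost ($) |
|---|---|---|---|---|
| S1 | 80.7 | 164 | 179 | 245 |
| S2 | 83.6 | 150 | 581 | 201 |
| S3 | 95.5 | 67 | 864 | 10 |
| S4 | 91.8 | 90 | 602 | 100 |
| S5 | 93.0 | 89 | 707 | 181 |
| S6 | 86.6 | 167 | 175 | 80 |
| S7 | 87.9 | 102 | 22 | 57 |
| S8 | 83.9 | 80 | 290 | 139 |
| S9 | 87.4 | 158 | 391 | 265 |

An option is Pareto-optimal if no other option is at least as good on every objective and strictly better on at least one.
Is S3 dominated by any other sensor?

No

S1: worse on accuracy (80.7 vs 95.5).
S2: worse on accuracy (83.6 vs 95.5).
S4: worse on accuracy (91.8 vs 95.5).
S5: worse on accuracy (93.0 vs 95.5).
S6: worse on accuracy (86.6 vs 95.5).
S7: worse on accuracy (87.9 vs 95.5).
S8: worse on accuracy (83.9 vs 95.5).
S9: worse on accuracy (87.4 vs 95.5).
No option is at least as good as S3 on every objective and strictly better on one.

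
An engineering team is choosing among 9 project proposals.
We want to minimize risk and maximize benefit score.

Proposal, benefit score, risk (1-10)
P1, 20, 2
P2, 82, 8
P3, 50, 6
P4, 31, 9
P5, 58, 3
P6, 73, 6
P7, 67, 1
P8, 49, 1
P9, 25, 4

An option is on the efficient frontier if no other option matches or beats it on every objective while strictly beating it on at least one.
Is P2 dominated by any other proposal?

P1: worse on benefit score (20 vs 82).
P3: worse on benefit score (50 vs 82).
P4: worse on benefit score (31 vs 82).
P5: worse on benefit score (58 vs 82).
P6: worse on benefit score (73 vs 82).
P7: worse on benefit score (67 vs 82).
P8: worse on benefit score (49 vs 82).
P9: worse on benefit score (25 vs 82).
No option is at least as good as P2 on every objective and strictly better on one.

No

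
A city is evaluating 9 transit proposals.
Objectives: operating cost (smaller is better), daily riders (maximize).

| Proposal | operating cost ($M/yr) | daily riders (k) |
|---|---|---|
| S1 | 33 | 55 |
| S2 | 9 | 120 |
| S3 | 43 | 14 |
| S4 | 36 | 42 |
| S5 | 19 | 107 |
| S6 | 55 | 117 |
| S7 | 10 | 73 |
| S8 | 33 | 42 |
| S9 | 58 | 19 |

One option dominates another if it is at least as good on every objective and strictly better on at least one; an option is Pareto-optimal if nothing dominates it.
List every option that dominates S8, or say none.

S1: operating cost 33≤33, daily riders 55≥42 — dominates S8.
S2: operating cost 9≤33, daily riders 120≥42 — dominates S8.
S5: operating cost 19≤33, daily riders 107≥42 — dominates S8.
S7: operating cost 10≤33, daily riders 73≥42 — dominates S8.
Others (S3, S4, S6, S9) are each worse than S8 on at least one objective.

S1, S2, S5, S7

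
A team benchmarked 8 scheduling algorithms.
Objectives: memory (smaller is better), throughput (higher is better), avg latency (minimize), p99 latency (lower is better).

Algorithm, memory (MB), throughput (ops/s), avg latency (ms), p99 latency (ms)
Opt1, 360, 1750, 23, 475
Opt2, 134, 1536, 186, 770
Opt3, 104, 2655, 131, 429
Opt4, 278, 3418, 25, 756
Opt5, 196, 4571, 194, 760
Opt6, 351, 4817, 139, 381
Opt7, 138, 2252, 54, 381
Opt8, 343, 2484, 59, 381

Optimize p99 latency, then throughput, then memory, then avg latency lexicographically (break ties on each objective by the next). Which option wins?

Opt6

First minimize p99 latency: best is 381, kept {Opt6, Opt7, Opt8}.
Then maximize throughput: best is 4817, kept {Opt6}.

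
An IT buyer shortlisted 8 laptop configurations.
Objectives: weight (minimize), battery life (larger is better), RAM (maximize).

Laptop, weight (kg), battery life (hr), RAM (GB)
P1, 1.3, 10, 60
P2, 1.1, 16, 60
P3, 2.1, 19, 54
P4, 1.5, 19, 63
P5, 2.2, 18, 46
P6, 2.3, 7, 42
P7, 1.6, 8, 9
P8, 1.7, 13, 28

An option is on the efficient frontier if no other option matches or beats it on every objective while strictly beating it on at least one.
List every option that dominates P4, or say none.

none

P1: worse on battery life (10 vs 19).
P2: worse on battery life (16 vs 19).
P3: worse on weight (2.1 vs 1.5).
P5: worse on weight (2.2 vs 1.5).
P6: worse on weight (2.3 vs 1.5).
P7: worse on weight (1.6 vs 1.5).
P8: worse on weight (1.7 vs 1.5).
No option dominates P4.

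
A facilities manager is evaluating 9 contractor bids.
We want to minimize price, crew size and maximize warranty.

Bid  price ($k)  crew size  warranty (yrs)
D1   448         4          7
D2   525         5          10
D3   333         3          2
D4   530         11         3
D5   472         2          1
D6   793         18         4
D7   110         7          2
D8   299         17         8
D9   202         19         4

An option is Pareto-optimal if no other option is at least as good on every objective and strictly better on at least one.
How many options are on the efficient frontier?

D1: not dominated.
D2: not dominated (best warranty).
D3: not dominated.
D4: dominated by D1 (price 448≤530, crew size 4≤11, warranty 7≥3).
D5: not dominated (best crew size).
D6: dominated by D1 (price 448≤793, crew size 4≤18, warranty 7≥4).
D7: not dominated (best price).
D8: not dominated.
D9: not dominated.
Pareto-optimal: D1, D2, D3, D5, D7, D8, D9 → 7.

7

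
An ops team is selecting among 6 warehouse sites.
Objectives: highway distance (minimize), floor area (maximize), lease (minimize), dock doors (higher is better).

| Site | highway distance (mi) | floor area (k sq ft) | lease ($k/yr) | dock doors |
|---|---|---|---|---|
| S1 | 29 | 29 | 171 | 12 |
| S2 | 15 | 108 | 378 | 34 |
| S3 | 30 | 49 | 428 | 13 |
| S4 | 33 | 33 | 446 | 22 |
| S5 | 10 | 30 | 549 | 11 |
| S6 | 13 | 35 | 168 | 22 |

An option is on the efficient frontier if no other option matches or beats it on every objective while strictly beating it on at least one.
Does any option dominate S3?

S2 vs S3: highway distance 15≤30, floor area 108≥49, lease 378≤428, dock doors 34≥13 — S2 is at least as good on every objective and strictly better on at least one, so S2 dominates S3.

Yes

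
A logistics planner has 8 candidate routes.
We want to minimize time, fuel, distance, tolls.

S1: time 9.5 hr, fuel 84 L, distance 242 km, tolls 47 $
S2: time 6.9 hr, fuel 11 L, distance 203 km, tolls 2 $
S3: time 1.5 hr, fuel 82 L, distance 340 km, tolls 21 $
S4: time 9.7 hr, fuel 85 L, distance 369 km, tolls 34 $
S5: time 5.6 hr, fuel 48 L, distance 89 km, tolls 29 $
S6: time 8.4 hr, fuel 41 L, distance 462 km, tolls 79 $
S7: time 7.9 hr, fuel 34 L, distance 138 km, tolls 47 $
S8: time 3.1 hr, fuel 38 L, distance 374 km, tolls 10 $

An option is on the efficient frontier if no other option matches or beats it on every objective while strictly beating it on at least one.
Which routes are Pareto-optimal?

S1: dominated by S2 (time 6.9≤9.5, fuel 11≤84, distance 203≤242, tolls 2≤47).
S2: not dominated (best fuel).
S3: not dominated (best time).
S4: dominated by S2 (time 6.9≤9.7, fuel 11≤85, distance 203≤369, tolls 2≤34).
S5: not dominated (best distance).
S6: dominated by S2 (time 6.9≤8.4, fuel 11≤41, distance 203≤462, tolls 2≤79).
S7: not dominated.
S8: not dominated.

S2, S3, S5, S7, S8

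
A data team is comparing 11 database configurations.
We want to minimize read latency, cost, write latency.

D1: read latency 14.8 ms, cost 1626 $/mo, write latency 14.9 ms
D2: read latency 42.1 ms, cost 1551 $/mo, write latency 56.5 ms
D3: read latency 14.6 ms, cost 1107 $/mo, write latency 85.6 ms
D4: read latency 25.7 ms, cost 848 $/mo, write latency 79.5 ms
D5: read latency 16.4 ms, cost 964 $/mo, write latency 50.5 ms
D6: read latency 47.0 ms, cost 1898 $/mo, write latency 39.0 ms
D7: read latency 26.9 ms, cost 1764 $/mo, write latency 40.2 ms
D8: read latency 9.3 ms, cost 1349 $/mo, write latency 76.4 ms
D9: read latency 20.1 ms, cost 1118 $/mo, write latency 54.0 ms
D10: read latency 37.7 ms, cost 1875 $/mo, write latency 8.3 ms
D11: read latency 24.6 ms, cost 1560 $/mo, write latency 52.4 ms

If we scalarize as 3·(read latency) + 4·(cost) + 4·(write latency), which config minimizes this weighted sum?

D1: 3·14.8 + 4·1626 + 4·14.9 = 6608.0
D2: 3·42.1 + 4·1551 + 4·56.5 = 6556.3
D3: 3·14.6 + 4·1107 + 4·85.6 = 4814.2
D4: 3·25.7 + 4·848 + 4·79.5 = 3787.1
D5: 3·16.4 + 4·964 + 4·50.5 = 4107.2
D6: 3·47.0 + 4·1898 + 4·39.0 = 7889.0
D7: 3·26.9 + 4·1764 + 4·40.2 = 7297.5
D8: 3·9.3 + 4·1349 + 4·76.4 = 5729.5
D9: 3·20.1 + 4·1118 + 4·54.0 = 4748.3
D10: 3·37.7 + 4·1875 + 4·8.3 = 7646.3
D11: 3·24.6 + 4·1560 + 4·52.4 = 6523.4
Lowest: D4 at 3787.1.

D4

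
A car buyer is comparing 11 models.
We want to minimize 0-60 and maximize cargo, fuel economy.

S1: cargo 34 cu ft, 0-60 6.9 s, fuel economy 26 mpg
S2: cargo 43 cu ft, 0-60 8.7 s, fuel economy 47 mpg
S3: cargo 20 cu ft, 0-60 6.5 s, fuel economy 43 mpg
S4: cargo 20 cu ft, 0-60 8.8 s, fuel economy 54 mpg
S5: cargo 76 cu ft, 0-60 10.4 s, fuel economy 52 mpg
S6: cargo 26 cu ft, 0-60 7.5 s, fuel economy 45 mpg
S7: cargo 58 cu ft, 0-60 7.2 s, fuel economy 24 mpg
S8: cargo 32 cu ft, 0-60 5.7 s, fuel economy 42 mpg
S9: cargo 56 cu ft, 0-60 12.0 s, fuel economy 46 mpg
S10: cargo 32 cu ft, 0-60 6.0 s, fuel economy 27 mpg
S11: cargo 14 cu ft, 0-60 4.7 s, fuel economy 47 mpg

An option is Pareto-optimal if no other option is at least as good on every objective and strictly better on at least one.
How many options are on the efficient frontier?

S1: not dominated.
S2: not dominated.
S3: not dominated.
S4: not dominated (best fuel economy).
S5: not dominated (best cargo).
S6: not dominated.
S7: not dominated.
S8: not dominated.
S9: dominated by S5 (cargo 76≥56, 0-60 10.4≤12.0, fuel economy 52≥46).
S10: dominated by S8 (cargo 32≥32, 0-60 5.7≤6.0, fuel economy 42≥27).
S11: not dominated (best 0-60).
Pareto-optimal: S1, S2, S3, S4, S5, S6, S7, S8, S11 → 9.

9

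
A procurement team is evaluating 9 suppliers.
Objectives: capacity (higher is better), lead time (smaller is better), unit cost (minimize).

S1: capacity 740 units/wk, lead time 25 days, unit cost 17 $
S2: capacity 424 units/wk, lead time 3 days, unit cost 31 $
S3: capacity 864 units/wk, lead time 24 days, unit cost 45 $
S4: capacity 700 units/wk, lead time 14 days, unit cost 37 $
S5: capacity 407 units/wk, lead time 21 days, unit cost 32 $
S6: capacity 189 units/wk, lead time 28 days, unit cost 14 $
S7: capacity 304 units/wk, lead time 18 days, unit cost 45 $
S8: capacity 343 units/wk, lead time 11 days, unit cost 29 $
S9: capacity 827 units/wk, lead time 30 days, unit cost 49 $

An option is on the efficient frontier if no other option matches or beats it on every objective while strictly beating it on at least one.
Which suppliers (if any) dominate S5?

S2: capacity 424≥407, lead time 3≤21, unit cost 31≤32 — dominates S5.
Others (S1, S3, S4, S6, S7, S8, S9) are each worse than S5 on at least one objective.

S2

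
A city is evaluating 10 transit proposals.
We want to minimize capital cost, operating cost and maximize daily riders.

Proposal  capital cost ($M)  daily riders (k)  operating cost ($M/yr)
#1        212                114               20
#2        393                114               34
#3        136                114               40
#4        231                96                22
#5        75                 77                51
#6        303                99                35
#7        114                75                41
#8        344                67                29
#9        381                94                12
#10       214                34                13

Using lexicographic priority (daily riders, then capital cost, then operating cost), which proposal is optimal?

#3

First maximize daily riders: best is 114, kept {#1, #2, #3}.
Then minimize capital cost: best is 136, kept {#3}.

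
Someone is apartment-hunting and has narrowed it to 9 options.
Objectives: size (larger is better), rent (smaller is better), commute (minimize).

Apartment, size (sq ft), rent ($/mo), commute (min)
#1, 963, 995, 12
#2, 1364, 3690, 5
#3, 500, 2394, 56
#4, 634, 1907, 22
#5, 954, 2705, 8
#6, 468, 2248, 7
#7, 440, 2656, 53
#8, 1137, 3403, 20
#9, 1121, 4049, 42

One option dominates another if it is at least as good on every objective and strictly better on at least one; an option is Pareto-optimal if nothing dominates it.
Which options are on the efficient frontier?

#1: not dominated (best rent).
#2: not dominated (best size).
#3: dominated by #1 (size 963≥500, rent 995≤2394, commute 12≤56).
#4: dominated by #1 (size 963≥634, rent 995≤1907, commute 12≤22).
#5: not dominated.
#6: not dominated.
#7: dominated by #1 (size 963≥440, rent 995≤2656, commute 12≤53).
#8: not dominated.
#9: dominated by #2 (size 1364≥1121, rent 3690≤4049, commute 5≤42).

#1, #2, #5, #6, #8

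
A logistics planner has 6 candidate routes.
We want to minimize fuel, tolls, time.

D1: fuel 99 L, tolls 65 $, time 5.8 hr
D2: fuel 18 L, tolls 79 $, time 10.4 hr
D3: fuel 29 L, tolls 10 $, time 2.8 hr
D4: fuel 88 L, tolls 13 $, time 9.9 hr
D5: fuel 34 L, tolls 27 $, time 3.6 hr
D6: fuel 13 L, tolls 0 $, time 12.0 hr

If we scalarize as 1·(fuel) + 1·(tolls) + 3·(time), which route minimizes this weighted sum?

D1: 1·99 + 1·65 + 3·5.8 = 181.4
D2: 1·18 + 1·79 + 3·10.4 = 128.2
D3: 1·29 + 1·10 + 3·2.8 = 47.4
D4: 1·88 + 1·13 + 3·9.9 = 130.7
D5: 1·34 + 1·27 + 3·3.6 = 71.8
D6: 1·13 + 1·0 + 3·12.0 = 49.0
Lowest: D3 at 47.4.

D3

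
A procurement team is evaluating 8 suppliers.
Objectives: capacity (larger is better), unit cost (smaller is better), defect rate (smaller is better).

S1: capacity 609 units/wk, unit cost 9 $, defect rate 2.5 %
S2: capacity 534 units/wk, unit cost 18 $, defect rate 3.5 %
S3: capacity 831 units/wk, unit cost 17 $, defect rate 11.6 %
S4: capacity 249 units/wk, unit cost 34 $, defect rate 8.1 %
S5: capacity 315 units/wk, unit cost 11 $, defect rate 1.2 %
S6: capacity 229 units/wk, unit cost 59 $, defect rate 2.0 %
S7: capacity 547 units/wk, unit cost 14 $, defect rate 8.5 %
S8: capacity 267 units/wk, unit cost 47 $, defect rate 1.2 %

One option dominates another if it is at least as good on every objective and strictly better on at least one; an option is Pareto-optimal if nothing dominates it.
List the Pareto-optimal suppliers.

S1: not dominated (best unit cost).
S2: dominated by S1 (capacity 609≥534, unit cost 9≤18, defect rate 2.5≤3.5).
S3: not dominated (best capacity).
S4: dominated by S1 (capacity 609≥249, unit cost 9≤34, defect rate 2.5≤8.1).
S5: not dominated.
S6: dominated by S5 (capacity 315≥229, unit cost 11≤59, defect rate 1.2≤2.0).
S7: dominated by S1 (capacity 609≥547, unit cost 9≤14, defect rate 2.5≤8.5).
S8: dominated by S5 (capacity 315≥267, unit cost 11≤47, defect rate 1.2≤1.2).

S1, S3, S5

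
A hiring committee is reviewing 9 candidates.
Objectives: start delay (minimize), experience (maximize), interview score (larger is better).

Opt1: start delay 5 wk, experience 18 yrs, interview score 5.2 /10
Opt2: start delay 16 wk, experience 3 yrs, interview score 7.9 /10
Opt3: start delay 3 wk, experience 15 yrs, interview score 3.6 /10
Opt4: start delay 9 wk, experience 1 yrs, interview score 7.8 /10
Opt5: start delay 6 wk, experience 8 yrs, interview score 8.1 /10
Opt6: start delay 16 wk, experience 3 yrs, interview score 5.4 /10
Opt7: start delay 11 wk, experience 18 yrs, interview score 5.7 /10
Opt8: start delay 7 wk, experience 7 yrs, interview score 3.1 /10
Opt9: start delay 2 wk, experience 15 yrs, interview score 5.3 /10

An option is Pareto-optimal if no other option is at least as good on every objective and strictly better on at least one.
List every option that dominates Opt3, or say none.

Opt9

Opt9: start delay 2≤3, experience 15≥15, interview score 5.3≥3.6 — dominates Opt3.
Others (Opt1, Opt2, Opt4, Opt5, Opt6, Opt7, Opt8) are each worse than Opt3 on at least one objective.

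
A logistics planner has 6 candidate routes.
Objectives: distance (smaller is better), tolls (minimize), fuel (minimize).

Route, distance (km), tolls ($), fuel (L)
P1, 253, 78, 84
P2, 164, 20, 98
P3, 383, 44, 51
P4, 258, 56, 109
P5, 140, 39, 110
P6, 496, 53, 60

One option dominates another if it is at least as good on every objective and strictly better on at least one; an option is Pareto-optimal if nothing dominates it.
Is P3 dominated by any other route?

P1: worse on tolls (78 vs 44).
P2: worse on fuel (98 vs 51).
P4: worse on tolls (56 vs 44).
P5: worse on fuel (110 vs 51).
P6: worse on distance (496 vs 383).
No option is at least as good as P3 on every objective and strictly better on one.

No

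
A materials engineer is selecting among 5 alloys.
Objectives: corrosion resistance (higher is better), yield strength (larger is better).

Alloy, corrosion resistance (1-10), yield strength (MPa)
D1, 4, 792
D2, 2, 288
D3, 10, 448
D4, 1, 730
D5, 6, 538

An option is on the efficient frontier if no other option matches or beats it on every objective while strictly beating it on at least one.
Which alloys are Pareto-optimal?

D1: not dominated (best yield strength).
D2: dominated by D1 (corrosion resistance 4≥2, yield strength 792≥288).
D3: not dominated (best corrosion resistance).
D4: dominated by D1 (corrosion resistance 4≥1, yield strength 792≥730).
D5: not dominated.

D1, D3, D5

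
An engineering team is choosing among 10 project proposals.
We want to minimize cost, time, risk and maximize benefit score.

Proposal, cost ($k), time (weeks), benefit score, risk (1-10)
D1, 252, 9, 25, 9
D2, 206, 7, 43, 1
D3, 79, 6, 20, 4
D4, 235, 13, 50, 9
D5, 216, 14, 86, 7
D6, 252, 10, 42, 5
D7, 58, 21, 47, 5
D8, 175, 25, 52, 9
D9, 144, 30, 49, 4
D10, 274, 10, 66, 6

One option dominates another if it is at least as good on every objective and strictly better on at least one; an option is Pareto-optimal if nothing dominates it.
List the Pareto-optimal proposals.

D1: dominated by D2 (cost 206≤252, time 7≤9, benefit score 43≥25, risk 1≤9).
D2: not dominated (best risk).
D3: not dominated (best time).
D4: not dominated.
D5: not dominated (best benefit score).
D6: dominated by D2 (cost 206≤252, time 7≤10, benefit score 43≥42, risk 1≤5).
D7: not dominated (best cost).
D8: not dominated.
D9: not dominated.
D10: not dominated.

D2, D3, D4, D5, D7, D8, D9, D10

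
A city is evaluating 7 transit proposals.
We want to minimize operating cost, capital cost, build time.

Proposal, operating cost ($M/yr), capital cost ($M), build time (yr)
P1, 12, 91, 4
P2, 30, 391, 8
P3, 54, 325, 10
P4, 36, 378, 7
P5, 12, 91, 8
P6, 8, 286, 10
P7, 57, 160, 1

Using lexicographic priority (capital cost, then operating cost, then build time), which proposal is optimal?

P1

First minimize capital cost: best is 91, kept {P1, P5}.
Then minimize operating cost: best is 12, kept {P1, P5}.
Then minimize build time: best is 4, kept {P1}.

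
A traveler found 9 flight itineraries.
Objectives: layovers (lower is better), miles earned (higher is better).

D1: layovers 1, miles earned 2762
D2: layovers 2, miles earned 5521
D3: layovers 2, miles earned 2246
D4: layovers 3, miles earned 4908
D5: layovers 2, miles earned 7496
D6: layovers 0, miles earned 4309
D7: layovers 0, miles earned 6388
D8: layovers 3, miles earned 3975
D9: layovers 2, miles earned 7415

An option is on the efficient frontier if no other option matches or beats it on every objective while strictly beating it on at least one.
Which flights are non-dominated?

D1: dominated by D6 (layovers 0≤1, miles earned 4309≥2762).
D2: dominated by D5 (layovers 2≤2, miles earned 7496≥5521).
D3: dominated by D1 (layovers 1≤2, miles earned 2762≥2246).
D4: dominated by D2 (layovers 2≤3, miles earned 5521≥4908).
D5: not dominated (best miles earned).
D6: dominated by D7 (layovers 0≤0, miles earned 6388≥4309).
D7: not dominated.
D8: dominated by D2 (layovers 2≤3, miles earned 5521≥3975).
D9: dominated by D5 (layovers 2≤2, miles earned 7496≥7415).

D5, D7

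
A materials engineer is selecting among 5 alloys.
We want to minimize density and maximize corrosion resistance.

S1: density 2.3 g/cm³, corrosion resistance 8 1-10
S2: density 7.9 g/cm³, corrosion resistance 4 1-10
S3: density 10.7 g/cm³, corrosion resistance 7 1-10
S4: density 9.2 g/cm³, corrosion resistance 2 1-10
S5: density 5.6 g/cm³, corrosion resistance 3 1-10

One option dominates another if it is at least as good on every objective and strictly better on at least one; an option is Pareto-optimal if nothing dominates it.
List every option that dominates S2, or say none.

S1

S1: density 2.3≤7.9, corrosion resistance 8≥4 — dominates S2.
Others (S3, S4, S5) are each worse than S2 on at least one objective.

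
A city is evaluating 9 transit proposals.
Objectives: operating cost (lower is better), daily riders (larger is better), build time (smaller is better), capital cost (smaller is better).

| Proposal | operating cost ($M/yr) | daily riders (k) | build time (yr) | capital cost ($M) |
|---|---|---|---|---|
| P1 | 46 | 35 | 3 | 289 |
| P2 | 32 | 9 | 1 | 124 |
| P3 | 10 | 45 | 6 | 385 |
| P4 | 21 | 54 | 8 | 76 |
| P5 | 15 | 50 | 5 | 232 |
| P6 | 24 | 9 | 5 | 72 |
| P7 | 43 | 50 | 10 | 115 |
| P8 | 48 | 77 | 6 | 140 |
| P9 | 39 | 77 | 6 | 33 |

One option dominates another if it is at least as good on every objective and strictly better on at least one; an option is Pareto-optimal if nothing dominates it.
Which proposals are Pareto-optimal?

P1, P2, P3, P4, P5, P6, P9

P1: not dominated.
P2: not dominated (best build time).
P3: not dominated (best operating cost).
P4: not dominated.
P5: not dominated.
P6: not dominated.
P7: dominated by P4 (operating cost 21≤43, daily riders 54≥50, build time 8≤10, capital cost 76≤115).
P8: dominated by P9 (operating cost 39≤48, daily riders 77≥77, build time 6≤6, capital cost 33≤140).
P9: not dominated (best capital cost).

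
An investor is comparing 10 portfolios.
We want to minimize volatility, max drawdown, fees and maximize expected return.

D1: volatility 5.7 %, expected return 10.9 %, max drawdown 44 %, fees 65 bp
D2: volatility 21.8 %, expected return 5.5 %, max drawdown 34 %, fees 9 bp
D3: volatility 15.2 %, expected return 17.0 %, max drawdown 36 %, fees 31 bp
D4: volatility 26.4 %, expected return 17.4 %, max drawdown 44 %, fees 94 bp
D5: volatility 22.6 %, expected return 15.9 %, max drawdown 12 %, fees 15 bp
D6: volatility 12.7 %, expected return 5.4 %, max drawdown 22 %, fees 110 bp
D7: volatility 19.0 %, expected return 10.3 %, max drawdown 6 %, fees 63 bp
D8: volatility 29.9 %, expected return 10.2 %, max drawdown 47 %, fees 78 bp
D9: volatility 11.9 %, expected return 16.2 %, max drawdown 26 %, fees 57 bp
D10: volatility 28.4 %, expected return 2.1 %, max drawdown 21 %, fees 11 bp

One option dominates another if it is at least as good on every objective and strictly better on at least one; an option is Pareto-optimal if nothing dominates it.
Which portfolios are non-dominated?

D1, D2, D3, D4, D5, D6, D7, D9, D10

D1: not dominated (best volatility).
D2: not dominated (best fees).
D3: not dominated.
D4: not dominated (best expected return).
D5: not dominated.
D6: not dominated.
D7: not dominated (best max drawdown).
D8: dominated by D1 (volatility 5.7≤29.9, expected return 10.9≥10.2, max drawdown 44≤47, fees 65≤78).
D9: not dominated.
D10: not dominated.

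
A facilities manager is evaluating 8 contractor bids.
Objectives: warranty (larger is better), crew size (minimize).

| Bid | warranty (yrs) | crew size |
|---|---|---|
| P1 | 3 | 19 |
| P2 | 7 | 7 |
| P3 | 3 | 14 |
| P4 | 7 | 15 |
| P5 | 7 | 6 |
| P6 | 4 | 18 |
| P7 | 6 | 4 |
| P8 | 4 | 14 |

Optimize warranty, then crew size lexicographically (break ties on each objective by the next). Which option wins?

P5

First maximize warranty: best is 7, kept {P2, P4, P5}.
Then minimize crew size: best is 6, kept {P5}.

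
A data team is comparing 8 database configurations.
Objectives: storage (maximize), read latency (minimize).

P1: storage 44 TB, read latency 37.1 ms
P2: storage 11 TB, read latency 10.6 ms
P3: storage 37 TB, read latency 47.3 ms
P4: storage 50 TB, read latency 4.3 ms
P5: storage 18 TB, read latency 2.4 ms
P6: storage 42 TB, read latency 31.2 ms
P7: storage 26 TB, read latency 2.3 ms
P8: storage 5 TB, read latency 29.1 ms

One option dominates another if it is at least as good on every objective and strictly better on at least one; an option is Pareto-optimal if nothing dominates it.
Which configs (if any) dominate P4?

P1: worse on storage (44 vs 50).
P2: worse on storage (11 vs 50).
P3: worse on storage (37 vs 50).
P5: worse on storage (18 vs 50).
P6: worse on storage (42 vs 50).
P7: worse on storage (26 vs 50).
P8: worse on storage (5 vs 50).
No option dominates P4.

none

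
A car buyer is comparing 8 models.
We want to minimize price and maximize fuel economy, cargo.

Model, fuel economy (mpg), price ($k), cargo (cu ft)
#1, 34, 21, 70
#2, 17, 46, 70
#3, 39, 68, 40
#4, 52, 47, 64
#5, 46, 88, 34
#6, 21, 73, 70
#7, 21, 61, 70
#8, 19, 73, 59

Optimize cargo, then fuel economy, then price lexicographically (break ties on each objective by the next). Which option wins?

#1

First maximize cargo: best is 70, kept {#1, #2, #6, #7}.
Then maximize fuel economy: best is 34, kept {#1}.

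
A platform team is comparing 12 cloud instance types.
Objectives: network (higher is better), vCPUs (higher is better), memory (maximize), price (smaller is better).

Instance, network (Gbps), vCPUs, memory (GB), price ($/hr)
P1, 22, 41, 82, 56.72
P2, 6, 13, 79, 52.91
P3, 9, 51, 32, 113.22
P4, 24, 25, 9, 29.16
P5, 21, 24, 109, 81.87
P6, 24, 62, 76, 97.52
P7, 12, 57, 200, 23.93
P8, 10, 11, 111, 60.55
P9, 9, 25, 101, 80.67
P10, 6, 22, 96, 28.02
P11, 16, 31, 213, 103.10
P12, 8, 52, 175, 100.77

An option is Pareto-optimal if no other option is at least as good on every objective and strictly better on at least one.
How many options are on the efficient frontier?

6

P1: not dominated.
P2: dominated by P7 (network 12≥6, vCPUs 57≥13, memory 200≥79, price 23.93≤52.91).
P3: dominated by P6 (network 24≥9, vCPUs 62≥51, memory 76≥32, price 97.52≤113.22).
P4: not dominated.
P5: not dominated.
P6: not dominated (best vCPUs).
P7: not dominated (best price).
P8: dominated by P7 (network 12≥10, vCPUs 57≥11, memory 200≥111, price 23.93≤60.55).
P9: dominated by P7 (network 12≥9, vCPUs 57≥25, memory 200≥101, price 23.93≤80.67).
P10: dominated by P7 (network 12≥6, vCPUs 57≥22, memory 200≥96, price 23.93≤28.02).
P11: not dominated (best memory).
P12: dominated by P7 (network 12≥8, vCPUs 57≥52, memory 200≥175, price 23.93≤100.77).
Pareto-optimal: P1, P4, P5, P6, P7, P11 → 6.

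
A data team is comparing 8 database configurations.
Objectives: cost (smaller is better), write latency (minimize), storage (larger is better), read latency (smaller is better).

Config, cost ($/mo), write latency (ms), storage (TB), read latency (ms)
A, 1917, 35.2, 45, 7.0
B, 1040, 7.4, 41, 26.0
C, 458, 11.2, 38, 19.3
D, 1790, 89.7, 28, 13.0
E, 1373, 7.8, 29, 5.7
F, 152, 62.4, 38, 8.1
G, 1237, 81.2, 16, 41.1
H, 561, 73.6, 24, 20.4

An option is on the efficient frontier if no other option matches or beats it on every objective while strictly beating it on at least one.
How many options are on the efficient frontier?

5

A: not dominated (best storage).
B: not dominated (best write latency).
C: not dominated.
D: dominated by E (cost 1373≤1790, write latency 7.8≤89.7, storage 29≥28, read latency 5.7≤13.0).
E: not dominated (best read latency).
F: not dominated (best cost).
G: dominated by B (cost 1040≤1237, write latency 7.4≤81.2, storage 41≥16, read latency 26.0≤41.1).
H: dominated by C (cost 458≤561, write latency 11.2≤73.6, storage 38≥24, read latency 19.3≤20.4).
Pareto-optimal: A, B, C, E, F → 5.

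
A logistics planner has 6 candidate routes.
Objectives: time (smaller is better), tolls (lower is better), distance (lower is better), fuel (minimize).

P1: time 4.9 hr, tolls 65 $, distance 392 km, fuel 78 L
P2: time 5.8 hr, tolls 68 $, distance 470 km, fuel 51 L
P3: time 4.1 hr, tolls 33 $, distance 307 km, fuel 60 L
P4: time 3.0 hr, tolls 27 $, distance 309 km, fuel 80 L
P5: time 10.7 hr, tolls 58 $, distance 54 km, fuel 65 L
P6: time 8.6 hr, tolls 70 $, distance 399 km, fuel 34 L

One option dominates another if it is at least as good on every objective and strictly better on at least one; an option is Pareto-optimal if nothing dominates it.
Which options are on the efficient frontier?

P2, P3, P4, P5, P6

P1: dominated by P3 (time 4.1≤4.9, tolls 33≤65, distance 307≤392, fuel 60≤78).
P2: not dominated.
P3: not dominated.
P4: not dominated (best time).
P5: not dominated (best distance).
P6: not dominated (best fuel).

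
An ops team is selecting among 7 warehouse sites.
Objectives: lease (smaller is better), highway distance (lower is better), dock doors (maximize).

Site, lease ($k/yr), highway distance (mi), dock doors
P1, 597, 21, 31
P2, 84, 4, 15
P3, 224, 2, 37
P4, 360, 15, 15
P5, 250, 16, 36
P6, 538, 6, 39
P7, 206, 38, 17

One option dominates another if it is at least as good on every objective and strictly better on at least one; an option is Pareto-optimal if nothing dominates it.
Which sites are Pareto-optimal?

P1: dominated by P3 (lease 224≤597, highway distance 2≤21, dock doors 37≥31).
P2: not dominated (best lease).
P3: not dominated (best highway distance).
P4: dominated by P2 (lease 84≤360, highway distance 4≤15, dock doors 15≥15).
P5: dominated by P3 (lease 224≤250, highway distance 2≤16, dock doors 37≥36).
P6: not dominated (best dock doors).
P7: not dominated.

P2, P3, P6, P7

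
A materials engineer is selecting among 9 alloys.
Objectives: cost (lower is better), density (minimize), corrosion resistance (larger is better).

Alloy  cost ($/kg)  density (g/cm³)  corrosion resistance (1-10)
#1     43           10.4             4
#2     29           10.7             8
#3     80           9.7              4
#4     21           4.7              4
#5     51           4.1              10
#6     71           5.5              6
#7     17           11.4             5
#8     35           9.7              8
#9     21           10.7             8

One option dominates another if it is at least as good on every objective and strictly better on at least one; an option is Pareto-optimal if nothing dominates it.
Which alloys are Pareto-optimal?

#1: dominated by #4 (cost 21≤43, density 4.7≤10.4, corrosion resistance 4≥4).
#2: dominated by #9 (cost 21≤29, density 10.7≤10.7, corrosion resistance 8≥8).
#3: dominated by #4 (cost 21≤80, density 4.7≤9.7, corrosion resistance 4≥4).
#4: not dominated.
#5: not dominated (best density).
#6: dominated by #5 (cost 51≤71, density 4.1≤5.5, corrosion resistance 10≥6).
#7: not dominated (best cost).
#8: not dominated.
#9: not dominated.

#4, #5, #7, #8, #9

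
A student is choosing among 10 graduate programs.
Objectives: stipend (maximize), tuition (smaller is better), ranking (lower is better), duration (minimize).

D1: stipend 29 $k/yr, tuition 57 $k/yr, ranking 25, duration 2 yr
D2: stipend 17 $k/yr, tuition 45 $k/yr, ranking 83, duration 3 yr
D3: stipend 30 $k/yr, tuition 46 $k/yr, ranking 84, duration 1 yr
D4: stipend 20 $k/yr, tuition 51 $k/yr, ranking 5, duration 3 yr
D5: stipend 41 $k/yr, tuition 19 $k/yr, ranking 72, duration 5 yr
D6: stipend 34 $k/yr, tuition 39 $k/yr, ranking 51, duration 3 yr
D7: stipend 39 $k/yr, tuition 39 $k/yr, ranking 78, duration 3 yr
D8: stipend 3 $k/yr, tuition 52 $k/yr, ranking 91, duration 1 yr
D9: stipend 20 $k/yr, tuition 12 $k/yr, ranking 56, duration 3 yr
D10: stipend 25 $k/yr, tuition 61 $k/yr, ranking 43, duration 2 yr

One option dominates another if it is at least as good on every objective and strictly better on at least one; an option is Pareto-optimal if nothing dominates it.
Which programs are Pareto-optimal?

D1, D3, D4, D5, D6, D7, D9

D1: not dominated.
D2: dominated by D6 (stipend 34≥17, tuition 39≤45, ranking 51≤83, duration 3≤3).
D3: not dominated.
D4: not dominated (best ranking).
D5: not dominated (best stipend).
D6: not dominated.
D7: not dominated.
D8: dominated by D3 (stipend 30≥3, tuition 46≤52, ranking 84≤91, duration 1≤1).
D9: not dominated (best tuition).
D10: dominated by D1 (stipend 29≥25, tuition 57≤61, ranking 25≤43, duration 2≤2).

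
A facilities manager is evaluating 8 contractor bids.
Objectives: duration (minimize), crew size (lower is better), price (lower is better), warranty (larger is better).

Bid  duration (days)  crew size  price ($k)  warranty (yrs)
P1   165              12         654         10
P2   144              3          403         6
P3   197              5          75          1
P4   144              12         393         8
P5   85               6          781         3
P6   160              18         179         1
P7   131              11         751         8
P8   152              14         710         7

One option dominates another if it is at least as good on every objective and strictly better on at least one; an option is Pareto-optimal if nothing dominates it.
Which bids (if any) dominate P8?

P4: duration 144≤152, crew size 12≤14, price 393≤710, warranty 8≥7 — dominates P8.
Others (P1, P2, P3, P5, P6, P7) are each worse than P8 on at least one objective.

P4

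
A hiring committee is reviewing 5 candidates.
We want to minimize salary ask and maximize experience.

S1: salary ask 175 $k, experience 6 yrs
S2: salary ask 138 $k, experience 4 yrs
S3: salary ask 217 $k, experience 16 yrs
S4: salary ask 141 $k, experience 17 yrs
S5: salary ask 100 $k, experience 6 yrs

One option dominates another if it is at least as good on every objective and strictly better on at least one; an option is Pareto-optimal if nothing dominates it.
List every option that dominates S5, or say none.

none

S1: worse on salary ask (175 vs 100).
S2: worse on salary ask (138 vs 100).
S3: worse on salary ask (217 vs 100).
S4: worse on salary ask (141 vs 100).
No option dominates S5.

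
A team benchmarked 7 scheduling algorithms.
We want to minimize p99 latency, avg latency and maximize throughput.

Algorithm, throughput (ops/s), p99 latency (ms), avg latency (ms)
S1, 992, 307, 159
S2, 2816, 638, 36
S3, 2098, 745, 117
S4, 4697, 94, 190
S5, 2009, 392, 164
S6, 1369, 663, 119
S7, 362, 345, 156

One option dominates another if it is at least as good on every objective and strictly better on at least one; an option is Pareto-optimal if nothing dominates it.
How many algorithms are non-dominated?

S1: not dominated.
S2: not dominated (best avg latency).
S3: dominated by S2 (throughput 2816≥2098, p99 latency 638≤745, avg latency 36≤117).
S4: not dominated (best throughput).
S5: not dominated.
S6: dominated by S2 (throughput 2816≥1369, p99 latency 638≤663, avg latency 36≤119).
S7: not dominated.
Pareto-optimal: S1, S2, S4, S5, S7 → 5.

5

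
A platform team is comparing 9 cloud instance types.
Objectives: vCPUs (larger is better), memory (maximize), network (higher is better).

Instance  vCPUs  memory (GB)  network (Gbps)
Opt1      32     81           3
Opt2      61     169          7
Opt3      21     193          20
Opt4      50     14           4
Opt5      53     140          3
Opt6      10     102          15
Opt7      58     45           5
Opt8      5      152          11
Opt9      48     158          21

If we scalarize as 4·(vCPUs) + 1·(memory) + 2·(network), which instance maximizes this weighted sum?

Opt1: 4·32 + 1·81 + 2·3 = 215
Opt2: 4·61 + 1·169 + 2·7 = 427
Opt3: 4·21 + 1·193 + 2·20 = 317
Opt4: 4·50 + 1·14 + 2·4 = 222
Opt5: 4·53 + 1·140 + 2·3 = 358
Opt6: 4·10 + 1·102 + 2·15 = 172
Opt7: 4·58 + 1·45 + 2·5 = 287
Opt8: 4·5 + 1·152 + 2·11 = 194
Opt9: 4·48 + 1·158 + 2·21 = 392
Highest: Opt2 at 427.

Opt2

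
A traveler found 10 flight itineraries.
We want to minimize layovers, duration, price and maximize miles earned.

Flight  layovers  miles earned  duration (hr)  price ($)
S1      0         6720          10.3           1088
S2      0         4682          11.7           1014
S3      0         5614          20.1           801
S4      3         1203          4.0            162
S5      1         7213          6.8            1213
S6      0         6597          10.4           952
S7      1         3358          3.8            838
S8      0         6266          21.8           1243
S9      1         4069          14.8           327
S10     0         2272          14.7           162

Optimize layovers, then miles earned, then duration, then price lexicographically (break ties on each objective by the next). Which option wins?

S1

First minimize layovers: best is 0, kept {S1, S2, S3, S6, S8, S10}.
Then maximize miles earned: best is 6720, kept {S1}.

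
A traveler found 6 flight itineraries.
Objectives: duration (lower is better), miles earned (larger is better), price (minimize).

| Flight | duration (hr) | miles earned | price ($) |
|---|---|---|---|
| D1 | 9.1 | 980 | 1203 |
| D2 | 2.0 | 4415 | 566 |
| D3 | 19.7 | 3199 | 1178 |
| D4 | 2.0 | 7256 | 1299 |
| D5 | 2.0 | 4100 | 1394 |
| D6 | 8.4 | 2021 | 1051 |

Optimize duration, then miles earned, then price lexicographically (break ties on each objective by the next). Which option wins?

First minimize duration: best is 2.0, kept {D2, D4, D5}.
Then maximize miles earned: best is 7256, kept {D4}.

D4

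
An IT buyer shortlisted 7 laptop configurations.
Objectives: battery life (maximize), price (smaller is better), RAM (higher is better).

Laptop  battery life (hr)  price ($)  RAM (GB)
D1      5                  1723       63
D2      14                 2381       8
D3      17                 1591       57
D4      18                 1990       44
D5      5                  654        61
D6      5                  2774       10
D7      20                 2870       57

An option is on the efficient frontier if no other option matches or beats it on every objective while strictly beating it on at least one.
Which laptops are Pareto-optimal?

D1: not dominated (best RAM).
D2: dominated by D3 (battery life 17≥14, price 1591≤2381, RAM 57≥8).
D3: not dominated.
D4: not dominated.
D5: not dominated (best price).
D6: dominated by D1 (battery life 5≥5, price 1723≤2774, RAM 63≥10).
D7: not dominated (best battery life).

D1, D3, D4, D5, D7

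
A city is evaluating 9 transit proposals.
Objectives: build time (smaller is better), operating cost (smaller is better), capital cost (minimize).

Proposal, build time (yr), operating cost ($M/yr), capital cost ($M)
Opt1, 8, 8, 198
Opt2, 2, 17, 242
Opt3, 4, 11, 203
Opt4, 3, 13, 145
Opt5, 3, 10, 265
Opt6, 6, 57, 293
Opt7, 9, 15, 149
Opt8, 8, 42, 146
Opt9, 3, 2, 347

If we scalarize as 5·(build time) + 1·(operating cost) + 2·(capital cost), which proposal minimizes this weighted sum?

Opt1: 5·8 + 1·8 + 2·198 = 444
Opt2: 5·2 + 1·17 + 2·242 = 511
Opt3: 5·4 + 1·11 + 2·203 = 437
Opt4: 5·3 + 1·13 + 2·145 = 318
Opt5: 5·3 + 1·10 + 2·265 = 555
Opt6: 5·6 + 1·57 + 2·293 = 673
Opt7: 5·9 + 1·15 + 2·149 = 358
Opt8: 5·8 + 1·42 + 2·146 = 374
Opt9: 5·3 + 1·2 + 2·347 = 711
Lowest: Opt4 at 318.

Opt4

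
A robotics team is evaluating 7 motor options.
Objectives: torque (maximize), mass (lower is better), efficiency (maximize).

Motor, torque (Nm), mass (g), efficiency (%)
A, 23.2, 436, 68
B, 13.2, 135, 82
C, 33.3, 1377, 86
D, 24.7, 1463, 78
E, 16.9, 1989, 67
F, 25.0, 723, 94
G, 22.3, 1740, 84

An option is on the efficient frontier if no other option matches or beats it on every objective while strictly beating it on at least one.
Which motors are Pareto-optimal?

A: not dominated.
B: not dominated (best mass).
C: not dominated (best torque).
D: dominated by C (torque 33.3≥24.7, mass 1377≤1463, efficiency 86≥78).
E: dominated by A (torque 23.2≥16.9, mass 436≤1989, efficiency 68≥67).
F: not dominated (best efficiency).
G: dominated by C (torque 33.3≥22.3, mass 1377≤1740, efficiency 86≥84).

A, B, C, F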